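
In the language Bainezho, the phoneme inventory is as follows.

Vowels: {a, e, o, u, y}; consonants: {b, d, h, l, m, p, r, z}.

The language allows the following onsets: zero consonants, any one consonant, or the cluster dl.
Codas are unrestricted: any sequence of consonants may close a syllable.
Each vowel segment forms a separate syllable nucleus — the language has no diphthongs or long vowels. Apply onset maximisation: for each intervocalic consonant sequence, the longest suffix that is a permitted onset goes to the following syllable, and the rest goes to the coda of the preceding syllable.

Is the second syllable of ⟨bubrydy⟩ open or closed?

The vowels are u, y, y — 3 nuclei, so 3 syllables.
σ1/σ2 boundary: /br/; trying suffixes from longest down, /r/ is the first permitted one, so coda /b/ | onset /r/.
σ2/σ3 boundary: /d/ → onset of the next syllable (single consonants are always licit onsets).
Result: bub.ry.dy.
Syllable 2 is /ry/; it ends in its nucleus with no coda, so it is open.

open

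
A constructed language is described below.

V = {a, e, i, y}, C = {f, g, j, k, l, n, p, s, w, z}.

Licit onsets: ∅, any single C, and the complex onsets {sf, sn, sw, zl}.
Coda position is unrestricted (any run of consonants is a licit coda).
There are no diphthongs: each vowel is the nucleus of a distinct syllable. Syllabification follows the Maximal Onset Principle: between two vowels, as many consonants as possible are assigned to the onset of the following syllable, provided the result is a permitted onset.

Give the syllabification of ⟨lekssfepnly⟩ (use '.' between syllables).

leks.sfepn.ly

The vowels are e, e, y — 3 nuclei, so 3 syllables.
σ1/σ2 boundary: /kssf/ splits as /ks/ + /sf/ (/sf/ is the longest suffix that is a licit onset).
σ2/σ3 boundary: cluster /pnl/ — the longest permitted-onset suffix is /l/; onset = /l/, preceding coda = /pn/.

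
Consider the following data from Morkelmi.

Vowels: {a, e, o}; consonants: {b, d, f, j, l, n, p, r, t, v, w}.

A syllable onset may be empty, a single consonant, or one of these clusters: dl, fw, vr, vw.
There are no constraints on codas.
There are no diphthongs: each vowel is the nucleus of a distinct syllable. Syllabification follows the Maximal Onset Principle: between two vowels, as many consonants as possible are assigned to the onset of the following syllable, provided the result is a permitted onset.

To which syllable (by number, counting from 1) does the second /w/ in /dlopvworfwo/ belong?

3

The vowels are o, o, o — 3 nuclei, so 3 syllables.
/o…o/ gap (V1→V2): /pvw/; trying suffixes from longest down, /vw/ is the first permitted one, so coda /p/ | onset /vw/.
/o…o/ gap (V2→V3): cluster /rfw/ — the longest permitted-onset suffix is /fw/; onset = /fw/, preceding coda = /r/.
Putting it together: dlop.vwor.fwo.
The second /w/ is in the onset of syllable 3 (/fwo/).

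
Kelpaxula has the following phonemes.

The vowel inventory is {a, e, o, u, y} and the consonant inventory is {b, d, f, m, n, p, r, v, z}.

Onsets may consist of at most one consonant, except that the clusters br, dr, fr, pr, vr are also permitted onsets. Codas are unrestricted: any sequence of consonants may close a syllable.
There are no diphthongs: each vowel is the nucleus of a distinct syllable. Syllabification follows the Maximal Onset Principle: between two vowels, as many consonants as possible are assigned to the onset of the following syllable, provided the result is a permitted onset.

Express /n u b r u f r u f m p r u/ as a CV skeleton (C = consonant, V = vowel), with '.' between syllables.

CV.CCV.CCVCC.CCV

Vowels present: u, u, u, u; each is a nucleus, giving 4 syllables.
V1 /u/ – V2 /u/: cluster /br/ — /br/ is itself a permitted onset, so the whole cluster goes right; preceding coda = ∅.
V2 /u/ – V3 /u/: cluster /fr/ — /fr/ is itself a permitted onset, so the whole cluster goes right; preceding coda = ∅.
V3 /u/ – V4 /u/: /fmpr/ — longest licit onset from the right is /pr/, leaving /fm/ as coda.
Result: nu.bru.frufm.pru.
Mapping each syllable to C/V: /nu/ → CV, /bru/ → CCV, /frufm/ → CCVCC, /pru/ → CCV.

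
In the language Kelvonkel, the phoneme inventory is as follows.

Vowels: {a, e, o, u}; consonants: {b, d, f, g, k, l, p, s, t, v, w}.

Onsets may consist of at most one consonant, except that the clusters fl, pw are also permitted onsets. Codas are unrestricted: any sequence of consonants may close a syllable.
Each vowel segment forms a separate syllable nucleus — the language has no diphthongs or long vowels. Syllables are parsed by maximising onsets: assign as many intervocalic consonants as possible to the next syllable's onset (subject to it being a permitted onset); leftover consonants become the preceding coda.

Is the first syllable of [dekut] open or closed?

Nuclei (vowels): e, u → 2 syllables.
σ1/σ2 boundary: just /k/ — single C goes to the following onset.
Result: de.kut.
Syllable 1 is /de/; it ends in its nucleus with no coda, so it is open.

open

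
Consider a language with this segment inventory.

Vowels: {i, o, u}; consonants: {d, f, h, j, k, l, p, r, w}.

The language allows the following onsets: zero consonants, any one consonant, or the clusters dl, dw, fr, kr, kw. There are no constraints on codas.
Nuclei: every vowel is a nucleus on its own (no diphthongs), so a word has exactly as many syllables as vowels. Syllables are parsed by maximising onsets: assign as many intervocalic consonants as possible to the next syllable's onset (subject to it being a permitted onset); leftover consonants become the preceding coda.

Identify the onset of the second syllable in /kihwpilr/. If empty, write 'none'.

Vowels present: i, i; each is a nucleus, giving 2 syllables.
/i…i/ gap (V1→V2): /hwp/ splits as /hw/ + /p/ (/p/ is the longest suffix that is a licit onset).
Putting it together: kihw.pilr.
Syllable 2 is /pilr/: onset /p/, nucleus /i/, coda /lr/.

p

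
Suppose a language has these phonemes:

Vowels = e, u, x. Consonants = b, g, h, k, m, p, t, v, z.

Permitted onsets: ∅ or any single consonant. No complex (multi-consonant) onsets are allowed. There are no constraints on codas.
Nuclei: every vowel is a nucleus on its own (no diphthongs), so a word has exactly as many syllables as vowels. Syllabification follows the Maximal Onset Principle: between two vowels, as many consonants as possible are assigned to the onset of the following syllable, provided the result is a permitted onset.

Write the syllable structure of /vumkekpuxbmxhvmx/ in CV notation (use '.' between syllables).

CVC.CVC.CV.VC.CVCC.CV

Vowels present: u, e, u, x, x, x; each is a nucleus, giving 6 syllables.
/u…e/ gap (V1→V2): /mk/ — longest licit onset from the right is /k/, leaving /m/ as coda.
/e…u/ gap (V2→V3): /kp/ splits as /k/ + /p/ (/p/ is the longest suffix that is a licit onset).
/u…x/ gap (V3→V4): nothing intervenes; syllable break is V.V.
/x…x/ gap (V4→V5): /bm/ splits as /b/ + /m/ (/m/ is the longest suffix that is a licit onset).
/x…x/ gap (V5→V6): cluster /hvm/ — the longest permitted-onset suffix is /m/; onset = /m/, preceding coda = /hv/.
Result: vum.kek.pu.xb.mxhv.mx.
Mapping each syllable to C/V: /vum/ → CVC, /kek/ → CVC, /pu/ → CV, /xb/ → VC, /mxhv/ → CVCC, /mx/ → CV.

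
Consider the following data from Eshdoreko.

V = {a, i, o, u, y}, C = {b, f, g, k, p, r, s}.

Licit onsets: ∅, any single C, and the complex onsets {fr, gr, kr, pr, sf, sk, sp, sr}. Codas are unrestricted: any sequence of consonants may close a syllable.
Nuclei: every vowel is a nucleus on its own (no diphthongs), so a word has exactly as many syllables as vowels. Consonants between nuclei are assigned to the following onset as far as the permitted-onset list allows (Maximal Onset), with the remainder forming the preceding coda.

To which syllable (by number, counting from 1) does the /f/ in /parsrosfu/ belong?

3

The vowels are a, o, u — 3 nuclei, so 3 syllables.
/a…o/ gap (V1→V2): /rsr/; trying suffixes from longest down, /sr/ is the first permitted one, so coda /r/ | onset /sr/.
/o…u/ gap (V2→V3): /sf/ is a licit onset in full, so it all attaches to the next syllable.
Putting it together: par.sro.sfu.
The /f/ is in the onset of syllable 3 (/sfu/).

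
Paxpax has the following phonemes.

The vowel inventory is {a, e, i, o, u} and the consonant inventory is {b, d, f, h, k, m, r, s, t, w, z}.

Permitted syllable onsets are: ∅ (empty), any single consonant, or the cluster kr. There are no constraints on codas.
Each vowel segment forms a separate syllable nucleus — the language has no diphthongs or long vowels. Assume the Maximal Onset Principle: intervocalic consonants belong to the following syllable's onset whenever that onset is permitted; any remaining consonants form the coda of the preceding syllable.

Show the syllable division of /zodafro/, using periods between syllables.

zo.daf.ro

Vowels present: o, a, o; each is a nucleus, giving 3 syllables.
V1 /o/ – V2 /a/: /d/ is a single consonant, so it becomes the next onset.
V2 /a/ – V3 /o/: /fr/ splits as /f/ + /r/ (/r/ is the longest suffix that is a licit onset).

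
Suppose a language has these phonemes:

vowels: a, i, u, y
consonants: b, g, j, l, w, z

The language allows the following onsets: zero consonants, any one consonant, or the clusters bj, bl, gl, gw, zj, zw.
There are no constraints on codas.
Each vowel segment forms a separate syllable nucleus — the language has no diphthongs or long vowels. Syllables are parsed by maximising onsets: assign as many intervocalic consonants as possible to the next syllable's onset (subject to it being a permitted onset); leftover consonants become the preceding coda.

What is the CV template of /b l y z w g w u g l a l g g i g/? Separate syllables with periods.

The vowels are y, u, a, i — 4 nuclei, so 4 syllables.
/y…u/ gap (V1→V2): cluster /zwgw/ — the longest permitted-onset suffix is /gw/; onset = /gw/, preceding coda = /zw/.
/u…a/ gap (V2→V3): cluster /gl/ — /gl/ is itself a permitted onset, so the whole cluster goes right; preceding coda = ∅.
/a…i/ gap (V3→V4): /lgg/ splits as /lg/ + /g/ (/g/ is the longest suffix that is a licit onset).
So the parse is blyzw.gwu.glalg.gig.
Mapping each syllable to C/V: /blyzw/ → CCVCC, /gwu/ → CCV, /glalg/ → CCVCC, /gig/ → CVC.

CCVCC.CCV.CCVCC.CVC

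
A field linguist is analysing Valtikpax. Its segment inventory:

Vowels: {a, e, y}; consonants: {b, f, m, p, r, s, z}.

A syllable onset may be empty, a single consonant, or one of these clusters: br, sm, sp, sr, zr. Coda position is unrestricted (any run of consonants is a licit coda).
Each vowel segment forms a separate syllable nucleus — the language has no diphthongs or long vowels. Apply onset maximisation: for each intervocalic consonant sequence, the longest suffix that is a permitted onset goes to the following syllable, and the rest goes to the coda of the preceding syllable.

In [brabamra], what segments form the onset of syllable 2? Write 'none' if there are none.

Vowels present: a, a, a; each is a nucleus, giving 3 syllables.
Between /a/ (V1) and /a/ (V2): /b/ → onset of the next syllable (single consonants are always licit onsets).
Between /a/ (V2) and /a/ (V3): /mr/ splits as /m/ + /r/ (/r/ is the longest suffix that is a licit onset).
Result: bra.bam.ra.
Syllable 2 is /bam/: onset /b/, nucleus /a/, coda /m/.

b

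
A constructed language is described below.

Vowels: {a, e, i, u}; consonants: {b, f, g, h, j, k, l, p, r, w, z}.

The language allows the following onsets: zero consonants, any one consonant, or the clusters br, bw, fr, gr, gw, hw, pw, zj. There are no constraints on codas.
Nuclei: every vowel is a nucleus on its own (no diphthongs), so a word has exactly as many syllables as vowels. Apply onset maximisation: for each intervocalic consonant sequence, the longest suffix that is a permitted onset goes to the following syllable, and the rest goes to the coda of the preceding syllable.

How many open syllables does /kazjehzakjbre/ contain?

2

Vowels present: a, e, a, e; each is a nucleus, giving 4 syllables.
Between /a/ (V1) and /e/ (V2): /zj/ is a licit onset in full, so it all attaches to the next syllable.
Between /e/ (V2) and /a/ (V3): /hz/; trying suffixes from longest down, /z/ is the first permitted one, so coda /h/ | onset /z/.
Between /a/ (V3) and /e/ (V4): cluster /kjbr/ — the longest permitted-onset suffix is /br/; onset = /br/, preceding coda = /kj/.
Syllabification: ka.zjeh.zakj.bre.
Classifying each syllable: /ka/ (open), /zjeh/ (closed), /zakj/ (closed), /bre/ (open).
Open syllables: 2.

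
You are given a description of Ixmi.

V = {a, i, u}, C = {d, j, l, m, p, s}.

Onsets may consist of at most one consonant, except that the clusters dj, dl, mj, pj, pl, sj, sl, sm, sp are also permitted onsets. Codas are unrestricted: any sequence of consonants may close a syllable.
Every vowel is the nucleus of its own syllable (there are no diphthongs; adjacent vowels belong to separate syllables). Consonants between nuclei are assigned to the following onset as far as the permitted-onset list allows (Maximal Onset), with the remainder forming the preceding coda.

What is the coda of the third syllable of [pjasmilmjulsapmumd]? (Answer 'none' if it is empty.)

The vowels are a, i, u, a, u — 5 nuclei, so 5 syllables.
/a…i/ gap (V1→V2): /sm/ — entire cluster is a permitted onset → onset /sm/, coda ∅.
/i…u/ gap (V2→V3): cluster /lmj/ — the longest permitted-onset suffix is /mj/; onset = /mj/, preceding coda = /l/.
/u…a/ gap (V3→V4): /ls/; trying suffixes from longest down, /s/ is the first permitted one, so coda /l/ | onset /s/.
/a…u/ gap (V4→V5): /pm/; trying suffixes from longest down, /m/ is the first permitted one, so coda /p/ | onset /m/.
Syllabification: pja.smil.mjul.sap.mumd.
Syllable 3 is /mjul/: onset /mj/, nucleus /u/, coda /l/.

l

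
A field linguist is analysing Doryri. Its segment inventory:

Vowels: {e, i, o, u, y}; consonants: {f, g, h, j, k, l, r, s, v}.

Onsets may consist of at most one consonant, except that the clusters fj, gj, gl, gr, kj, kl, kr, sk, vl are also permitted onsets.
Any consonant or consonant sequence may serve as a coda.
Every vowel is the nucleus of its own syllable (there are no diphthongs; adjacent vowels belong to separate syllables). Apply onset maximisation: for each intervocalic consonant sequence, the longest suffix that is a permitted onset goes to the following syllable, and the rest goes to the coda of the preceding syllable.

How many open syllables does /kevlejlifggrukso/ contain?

Nuclei (vowels): e, e, i, u, o → 5 syllables.
σ1/σ2 boundary: cluster /vl/ — /vl/ is itself a permitted onset, so the whole cluster goes right; preceding coda = ∅.
σ2/σ3 boundary: cluster /jl/ — the longest permitted-onset suffix is /l/; onset = /l/, preceding coda = /j/.
σ3/σ4 boundary: /fggr/; trying suffixes from longest down, /gr/ is the first permitted one, so coda /fg/ | onset /gr/.
σ4/σ5 boundary: /ks/ — longest licit onset from the right is /s/, leaving /k/ as coda.
Syllabification: ke.vlej.lifg.gruk.so.
Classifying each syllable: /ke/ (open), /vlej/ (closed), /lifg/ (closed), /gruk/ (closed), /so/ (open).
Open syllables: 2.

2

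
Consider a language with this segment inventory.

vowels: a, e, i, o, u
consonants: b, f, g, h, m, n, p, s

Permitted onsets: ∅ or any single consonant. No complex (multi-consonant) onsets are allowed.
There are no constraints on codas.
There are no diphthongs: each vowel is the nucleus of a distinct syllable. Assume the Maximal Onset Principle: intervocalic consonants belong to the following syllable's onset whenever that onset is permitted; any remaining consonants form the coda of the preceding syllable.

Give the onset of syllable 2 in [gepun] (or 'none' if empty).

Nuclei (vowels): e, u → 2 syllables.
V1 /e/ – V2 /u/: /p/ → onset of the next syllable (single consonants are always licit onsets).
Result: ge.pun.
Syllable 2 is /pun/: onset /p/, nucleus /u/, coda /n/.

p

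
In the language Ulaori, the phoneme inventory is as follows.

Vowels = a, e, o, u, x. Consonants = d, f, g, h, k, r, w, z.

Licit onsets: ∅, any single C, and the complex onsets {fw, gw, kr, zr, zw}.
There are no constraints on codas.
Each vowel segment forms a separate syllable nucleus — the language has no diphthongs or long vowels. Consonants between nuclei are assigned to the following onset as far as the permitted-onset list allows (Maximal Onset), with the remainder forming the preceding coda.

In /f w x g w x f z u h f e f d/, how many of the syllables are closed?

Nuclei (vowels): x, x, u, e → 4 syllables.
Between /x/ (V1) and /x/ (V2): cluster /gw/ — /gw/ is itself a permitted onset, so the whole cluster goes right; preceding coda = ∅.
Between /x/ (V2) and /u/ (V3): /fz/; trying suffixes from longest down, /z/ is the first permitted one, so coda /f/ | onset /z/.
Between /u/ (V3) and /e/ (V4): /hf/ — longest licit onset from the right is /f/, leaving /h/ as coda.
Syllabification: fwx.gwxf.zuh.fefd.
Classifying each syllable: /fwx/ (open), /gwxf/ (closed), /zuh/ (closed), /fefd/ (closed).
Closed syllables: 3.

3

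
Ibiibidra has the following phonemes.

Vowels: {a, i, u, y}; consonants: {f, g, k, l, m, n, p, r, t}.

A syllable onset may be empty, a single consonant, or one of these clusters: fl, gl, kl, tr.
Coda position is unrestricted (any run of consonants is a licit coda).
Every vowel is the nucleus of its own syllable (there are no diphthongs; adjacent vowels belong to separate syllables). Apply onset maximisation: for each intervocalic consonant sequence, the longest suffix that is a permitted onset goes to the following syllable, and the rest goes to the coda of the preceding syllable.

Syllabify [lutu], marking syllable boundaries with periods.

lu.tu

The vowels are u, u — 2 nuclei, so 2 syllables.
V1 /u/ – V2 /u/: just /t/ — single C goes to the following onset.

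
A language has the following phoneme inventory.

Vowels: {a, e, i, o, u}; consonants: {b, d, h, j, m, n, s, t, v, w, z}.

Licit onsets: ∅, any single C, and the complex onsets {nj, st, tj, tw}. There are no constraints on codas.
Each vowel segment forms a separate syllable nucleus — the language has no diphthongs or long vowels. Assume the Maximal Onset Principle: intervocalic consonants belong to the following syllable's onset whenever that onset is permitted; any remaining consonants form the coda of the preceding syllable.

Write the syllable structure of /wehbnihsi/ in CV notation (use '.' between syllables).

CVCC.CVC.CV

Vowels present: e, i, i; each is a nucleus, giving 3 syllables.
σ1/σ2 boundary: /hbn/ — longest licit onset from the right is /n/, leaving /hb/ as coda.
σ2/σ3 boundary: /hs/ — longest licit onset from the right is /s/, leaving /h/ as coda.
Putting it together: wehb.nih.si.
Mapping each syllable to C/V: /wehb/ → CVCC, /nih/ → CVC, /si/ → CV.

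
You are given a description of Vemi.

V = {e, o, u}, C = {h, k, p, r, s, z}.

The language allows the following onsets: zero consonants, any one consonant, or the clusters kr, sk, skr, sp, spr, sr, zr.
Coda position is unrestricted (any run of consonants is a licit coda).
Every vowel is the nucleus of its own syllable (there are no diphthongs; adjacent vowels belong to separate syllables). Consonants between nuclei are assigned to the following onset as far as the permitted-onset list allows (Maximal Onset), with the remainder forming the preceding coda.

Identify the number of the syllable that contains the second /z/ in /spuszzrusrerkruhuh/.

2

The vowels are u, u, e, u, u — 5 nuclei, so 5 syllables.
σ1/σ2 boundary: /szzr/ splits as /sz/ + /zr/ (/zr/ is the longest suffix that is a licit onset).
σ2/σ3 boundary: /sr/ — entire cluster is a permitted onset → onset /sr/, coda ∅.
σ3/σ4 boundary: cluster /rkr/ — the longest permitted-onset suffix is /kr/; onset = /kr/, preceding coda = /r/.
σ4/σ5 boundary: /h/ is a single consonant, so it becomes the next onset.
Syllabification: spusz.zru.srer.kru.huh.
The second /z/ is in the onset of syllable 2 (/zru/).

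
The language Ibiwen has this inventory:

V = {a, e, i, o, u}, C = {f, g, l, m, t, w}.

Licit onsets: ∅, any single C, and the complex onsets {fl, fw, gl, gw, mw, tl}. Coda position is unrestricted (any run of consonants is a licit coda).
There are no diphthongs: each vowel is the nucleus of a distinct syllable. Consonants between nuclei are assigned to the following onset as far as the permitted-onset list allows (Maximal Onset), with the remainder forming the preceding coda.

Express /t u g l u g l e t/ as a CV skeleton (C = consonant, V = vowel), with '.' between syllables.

The vowels are u, u, e — 3 nuclei, so 3 syllables.
σ1/σ2 boundary: /gl/ is a licit onset in full, so it all attaches to the next syllable.
σ2/σ3 boundary: /gl/ is a licit onset in full, so it all attaches to the next syllable.
So the parse is tu.glu.glet.
Mapping each syllable to C/V: /tu/ → CV, /glu/ → CCV, /glet/ → CCVC.

CV.CCV.CCVC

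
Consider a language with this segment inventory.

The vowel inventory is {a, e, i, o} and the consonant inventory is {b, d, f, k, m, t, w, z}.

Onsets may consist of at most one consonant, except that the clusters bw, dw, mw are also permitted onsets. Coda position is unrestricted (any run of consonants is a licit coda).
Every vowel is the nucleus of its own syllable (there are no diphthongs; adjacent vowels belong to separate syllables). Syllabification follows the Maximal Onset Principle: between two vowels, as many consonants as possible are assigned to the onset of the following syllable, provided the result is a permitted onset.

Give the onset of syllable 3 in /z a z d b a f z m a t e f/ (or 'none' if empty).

m

Vowels present: a, a, a, e; each is a nucleus, giving 4 syllables.
Between /a/ (V1) and /a/ (V2): /zdb/; trying suffixes from longest down, /b/ is the first permitted one, so coda /zd/ | onset /b/.
Between /a/ (V2) and /a/ (V3): /fzm/; trying suffixes from longest down, /m/ is the first permitted one, so coda /fz/ | onset /m/.
Between /a/ (V3) and /e/ (V4): /t/ → onset of the next syllable (single consonants are always licit onsets).
Syllabification: zazd.bafz.ma.tef.
Syllable 3 is /ma/: onset /m/, nucleus /a/, coda ∅.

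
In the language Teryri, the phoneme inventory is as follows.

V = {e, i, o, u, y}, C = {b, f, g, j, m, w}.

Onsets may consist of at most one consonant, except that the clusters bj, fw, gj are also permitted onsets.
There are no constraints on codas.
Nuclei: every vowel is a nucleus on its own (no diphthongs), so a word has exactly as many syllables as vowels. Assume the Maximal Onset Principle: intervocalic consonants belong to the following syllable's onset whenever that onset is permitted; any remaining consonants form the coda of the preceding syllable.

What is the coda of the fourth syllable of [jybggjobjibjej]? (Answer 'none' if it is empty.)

j

Nuclei (vowels): y, o, i, e → 4 syllables.
/y…o/ gap (V1→V2): /bggj/; trying suffixes from longest down, /gj/ is the first permitted one, so coda /bg/ | onset /gj/.
/o…i/ gap (V2→V3): /bj/ — entire cluster is a permitted onset → onset /bj/, coda ∅.
/i…e/ gap (V3→V4): cluster /bj/ — /bj/ is itself a permitted onset, so the whole cluster goes right; preceding coda = ∅.
Syllabification: jybg.gjo.bji.bjej.
Syllable 4 is /bjej/: onset /bj/, nucleus /e/, coda /j/.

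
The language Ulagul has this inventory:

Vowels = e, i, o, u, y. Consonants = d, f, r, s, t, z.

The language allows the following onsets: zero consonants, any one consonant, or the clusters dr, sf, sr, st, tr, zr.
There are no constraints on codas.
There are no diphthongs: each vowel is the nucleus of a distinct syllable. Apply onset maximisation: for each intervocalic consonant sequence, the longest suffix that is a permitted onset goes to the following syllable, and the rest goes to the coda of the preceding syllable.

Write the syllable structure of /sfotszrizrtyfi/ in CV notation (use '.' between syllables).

CCVCC.CCVCC.CV.CV

Vowels present: o, i, y, i; each is a nucleus, giving 4 syllables.
V1 /o/ – V2 /i/: cluster /tszr/ — the longest permitted-onset suffix is /zr/; onset = /zr/, preceding coda = /ts/.
V2 /i/ – V3 /y/: cluster /zrt/ — the longest permitted-onset suffix is /t/; onset = /t/, preceding coda = /zr/.
V3 /y/ – V4 /i/: just /f/ — single C goes to the following onset.
Result: sfots.zrizr.ty.fi.
Mapping each syllable to C/V: /sfots/ → CCVCC, /zrizr/ → CCVCC, /ty/ → CV, /fi/ → CV.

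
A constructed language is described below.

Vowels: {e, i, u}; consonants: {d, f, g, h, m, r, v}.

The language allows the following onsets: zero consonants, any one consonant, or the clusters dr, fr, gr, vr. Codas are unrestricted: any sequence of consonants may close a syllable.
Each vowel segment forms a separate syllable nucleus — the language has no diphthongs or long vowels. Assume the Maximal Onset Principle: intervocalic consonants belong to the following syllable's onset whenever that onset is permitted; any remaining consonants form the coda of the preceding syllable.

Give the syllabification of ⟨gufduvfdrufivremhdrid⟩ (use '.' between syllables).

guf.duvf.dru.fi.vremh.drid

The vowels are u, u, u, i, e, i — 6 nuclei, so 6 syllables.
V1 /u/ – V2 /u/: /fd/ splits as /f/ + /d/ (/d/ is the longest suffix that is a licit onset).
V2 /u/ – V3 /u/: cluster /vfdr/ — the longest permitted-onset suffix is /dr/; onset = /dr/, preceding coda = /vf/.
V3 /u/ – V4 /i/: /f/ is a single consonant, so it becomes the next onset.
V4 /i/ – V5 /e/: cluster /vr/ — /vr/ is itself a permitted onset, so the whole cluster goes right; preceding coda = ∅.
V5 /e/ – V6 /i/: /mhdr/ splits as /mh/ + /dr/ (/dr/ is the longest suffix that is a licit onset).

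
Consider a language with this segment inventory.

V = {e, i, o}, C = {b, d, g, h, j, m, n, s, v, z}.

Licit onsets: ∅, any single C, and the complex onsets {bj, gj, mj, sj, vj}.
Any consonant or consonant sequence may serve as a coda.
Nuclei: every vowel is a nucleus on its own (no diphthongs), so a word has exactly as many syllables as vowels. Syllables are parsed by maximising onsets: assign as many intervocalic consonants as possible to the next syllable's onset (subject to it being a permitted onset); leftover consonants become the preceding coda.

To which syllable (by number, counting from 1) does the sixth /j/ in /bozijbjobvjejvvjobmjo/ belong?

Nuclei (vowels): o, i, o, e, o, o → 6 syllables.
V1 /o/ – V2 /i/: /z/ is a single consonant, so it becomes the next onset.
V2 /i/ – V3 /o/: /jbj/; trying suffixes from longest down, /bj/ is the first permitted one, so coda /j/ | onset /bj/.
V3 /o/ – V4 /e/: cluster /bvj/ — the longest permitted-onset suffix is /vj/; onset = /vj/, preceding coda = /b/.
V4 /e/ – V5 /o/: /jvvj/ splits as /jv/ + /vj/ (/vj/ is the longest suffix that is a licit onset).
V5 /o/ – V6 /o/: /bmj/ — longest licit onset from the right is /mj/, leaving /b/ as coda.
Result: bo.zij.bjob.vjejv.vjob.mjo.
The sixth /j/ is in the onset of syllable 6 (/mjo/).

6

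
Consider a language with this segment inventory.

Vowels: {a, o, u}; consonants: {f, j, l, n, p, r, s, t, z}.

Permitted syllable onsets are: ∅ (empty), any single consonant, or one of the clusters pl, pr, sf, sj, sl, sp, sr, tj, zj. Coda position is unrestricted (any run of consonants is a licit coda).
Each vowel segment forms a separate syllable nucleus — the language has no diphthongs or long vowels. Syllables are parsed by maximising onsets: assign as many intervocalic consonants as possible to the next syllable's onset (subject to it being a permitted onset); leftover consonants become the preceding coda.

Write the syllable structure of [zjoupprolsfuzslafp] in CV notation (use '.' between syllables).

CCV.VC.CCVC.CCVC.CCVCC

The vowels are o, u, o, u, a — 5 nuclei, so 5 syllables.
V1 /o/ – V2 /u/: nothing intervenes; syllable break is V.V.
V2 /u/ – V3 /o/: /ppr/ splits as /p/ + /pr/ (/pr/ is the longest suffix that is a licit onset).
V3 /o/ – V4 /u/: /lsf/ splits as /l/ + /sf/ (/sf/ is the longest suffix that is a licit onset).
V4 /u/ – V5 /a/: /zsl/; trying suffixes from longest down, /sl/ is the first permitted one, so coda /z/ | onset /sl/.
Result: zjo.up.prol.sfuz.slafp.
Mapping each syllable to C/V: /zjo/ → CCV, /up/ → VC, /prol/ → CCVC, /sfuz/ → CCVC, /slafp/ → CCVCC.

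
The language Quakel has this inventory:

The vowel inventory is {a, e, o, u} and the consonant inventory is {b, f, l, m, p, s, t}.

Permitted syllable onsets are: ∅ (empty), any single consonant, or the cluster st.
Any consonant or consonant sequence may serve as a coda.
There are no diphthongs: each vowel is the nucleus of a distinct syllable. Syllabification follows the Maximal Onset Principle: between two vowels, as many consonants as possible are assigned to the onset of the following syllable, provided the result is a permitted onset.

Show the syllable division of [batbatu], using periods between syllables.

Nuclei (vowels): a, a, u → 3 syllables.
/a…a/ gap (V1→V2): /tb/ splits as /t/ + /b/ (/b/ is the longest suffix that is a licit onset).
/a…u/ gap (V2→V3): /t/ is a single consonant, so it becomes the next onset.

bat.ba.tu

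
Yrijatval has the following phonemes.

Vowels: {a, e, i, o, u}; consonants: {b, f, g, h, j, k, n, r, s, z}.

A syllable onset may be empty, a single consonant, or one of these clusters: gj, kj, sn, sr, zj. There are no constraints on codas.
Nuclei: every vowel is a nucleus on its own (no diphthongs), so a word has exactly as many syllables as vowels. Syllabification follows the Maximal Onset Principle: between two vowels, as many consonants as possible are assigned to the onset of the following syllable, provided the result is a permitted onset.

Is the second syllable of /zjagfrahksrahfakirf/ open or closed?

closed

Vowels present: a, a, a, a, i; each is a nucleus, giving 5 syllables.
/a…a/ gap (V1→V2): /gfr/ splits as /gf/ + /r/ (/r/ is the longest suffix that is a licit onset).
/a…a/ gap (V2→V3): cluster /hksr/ — the longest permitted-onset suffix is /sr/; onset = /sr/, preceding coda = /hk/.
/a…a/ gap (V3→V4): cluster /hf/ — the longest permitted-onset suffix is /f/; onset = /f/, preceding coda = /h/.
/a…i/ gap (V4→V5): /k/ → onset of the next syllable (single consonants are always licit onsets).
So the parse is zjagf.rahk.srah.fa.kirf.
Syllable 2 is /rahk/ with coda /hk/, so it is closed.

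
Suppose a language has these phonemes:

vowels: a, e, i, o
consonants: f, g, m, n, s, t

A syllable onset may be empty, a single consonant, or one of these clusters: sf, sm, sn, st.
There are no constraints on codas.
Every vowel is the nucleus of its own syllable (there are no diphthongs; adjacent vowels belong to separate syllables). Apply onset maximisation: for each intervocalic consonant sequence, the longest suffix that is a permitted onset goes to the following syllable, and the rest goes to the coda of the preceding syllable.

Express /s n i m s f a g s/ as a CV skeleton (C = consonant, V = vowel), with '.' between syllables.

Vowels present: i, a; each is a nucleus, giving 2 syllables.
Between /i/ (V1) and /a/ (V2): /msf/ — longest licit onset from the right is /sf/, leaving /m/ as coda.
So the parse is snim.sfags.
Mapping each syllable to C/V: /snim/ → CCVC, /sfags/ → CCVCC.

CCVC.CCVCC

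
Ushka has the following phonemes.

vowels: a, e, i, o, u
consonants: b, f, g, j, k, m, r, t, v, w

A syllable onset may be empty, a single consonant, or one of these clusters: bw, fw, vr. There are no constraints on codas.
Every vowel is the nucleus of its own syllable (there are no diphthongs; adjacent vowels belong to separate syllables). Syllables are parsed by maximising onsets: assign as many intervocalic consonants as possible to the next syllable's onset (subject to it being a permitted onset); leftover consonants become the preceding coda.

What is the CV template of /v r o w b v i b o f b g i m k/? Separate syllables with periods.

The vowels are o, i, o, i — 4 nuclei, so 4 syllables.
Between /o/ (V1) and /i/ (V2): /wbv/ — longest licit onset from the right is /v/, leaving /wb/ as coda.
Between /i/ (V2) and /o/ (V3): /b/ is a single consonant, so it becomes the next onset.
Between /o/ (V3) and /i/ (V4): cluster /fbg/ — the longest permitted-onset suffix is /g/; onset = /g/, preceding coda = /fb/.
Putting it together: vrowb.vi.bofb.gimk.
Mapping each syllable to C/V: /vrowb/ → CCVCC, /vi/ → CV, /bofb/ → CVCC, /gimk/ → CVCC.

CCVCC.CV.CVCC.CVCC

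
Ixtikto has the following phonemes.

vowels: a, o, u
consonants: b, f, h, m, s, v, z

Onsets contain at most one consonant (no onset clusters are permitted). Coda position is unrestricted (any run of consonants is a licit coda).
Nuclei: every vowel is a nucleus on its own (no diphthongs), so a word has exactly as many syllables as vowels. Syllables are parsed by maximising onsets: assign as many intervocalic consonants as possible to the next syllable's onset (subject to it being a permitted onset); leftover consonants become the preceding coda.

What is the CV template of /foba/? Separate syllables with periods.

CV.CV

The vowels are o, a — 2 nuclei, so 2 syllables.
V1 /o/ – V2 /a/: /b/ is a single consonant, so it becomes the next onset.
Syllabification: fo.ba.
Mapping each syllable to C/V: /fo/ → CV, /ba/ → CV.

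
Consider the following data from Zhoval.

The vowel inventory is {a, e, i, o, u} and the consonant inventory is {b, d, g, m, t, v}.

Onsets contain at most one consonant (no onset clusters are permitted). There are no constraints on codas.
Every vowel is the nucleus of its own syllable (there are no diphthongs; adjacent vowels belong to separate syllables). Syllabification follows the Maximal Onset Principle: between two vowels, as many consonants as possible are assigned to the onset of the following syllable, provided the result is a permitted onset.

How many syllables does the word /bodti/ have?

Vowels present: o, i; each is a nucleus, giving 2 syllables.

2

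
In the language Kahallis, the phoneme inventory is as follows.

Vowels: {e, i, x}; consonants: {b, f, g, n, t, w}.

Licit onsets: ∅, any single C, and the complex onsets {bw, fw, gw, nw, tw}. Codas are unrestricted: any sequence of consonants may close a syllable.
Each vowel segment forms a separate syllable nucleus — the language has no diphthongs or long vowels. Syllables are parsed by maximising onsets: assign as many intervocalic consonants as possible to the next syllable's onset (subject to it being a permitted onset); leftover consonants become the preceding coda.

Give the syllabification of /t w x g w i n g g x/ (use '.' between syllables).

Vowels present: x, i, x; each is a nucleus, giving 3 syllables.
σ1/σ2 boundary: cluster /gw/ — /gw/ is itself a permitted onset, so the whole cluster goes right; preceding coda = ∅.
σ2/σ3 boundary: /ngg/ splits as /ng/ + /g/ (/g/ is the longest suffix that is a licit onset).

twx.gwing.gx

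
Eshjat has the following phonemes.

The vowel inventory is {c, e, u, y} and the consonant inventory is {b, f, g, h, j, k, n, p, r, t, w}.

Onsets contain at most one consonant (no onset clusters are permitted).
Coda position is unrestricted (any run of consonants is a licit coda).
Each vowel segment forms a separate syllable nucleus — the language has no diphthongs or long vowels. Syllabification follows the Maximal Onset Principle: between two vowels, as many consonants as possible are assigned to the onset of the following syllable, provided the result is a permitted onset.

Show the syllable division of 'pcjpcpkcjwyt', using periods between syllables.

Nuclei (vowels): c, c, c, y → 4 syllables.
V1 /c/ – V2 /c/: cluster /jp/ — the longest permitted-onset suffix is /p/; onset = /p/, preceding coda = /j/.
V2 /c/ – V3 /c/: /pk/ splits as /p/ + /k/ (/k/ is the longest suffix that is a licit onset).
V3 /c/ – V4 /y/: cluster /jw/ — the longest permitted-onset suffix is /w/; onset = /w/, preceding coda = /j/.

pcj.pcp.kcj.wyt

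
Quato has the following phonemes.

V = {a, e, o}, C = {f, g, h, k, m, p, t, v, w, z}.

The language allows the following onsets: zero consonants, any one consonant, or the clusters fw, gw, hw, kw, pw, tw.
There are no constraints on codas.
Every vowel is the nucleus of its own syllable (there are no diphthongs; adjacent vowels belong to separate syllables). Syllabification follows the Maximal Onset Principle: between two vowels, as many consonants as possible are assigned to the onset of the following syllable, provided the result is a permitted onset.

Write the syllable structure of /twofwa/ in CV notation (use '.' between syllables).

CCV.CCV

Vowels present: o, a; each is a nucleus, giving 2 syllables.
/o…a/ gap (V1→V2): /fw/ — entire cluster is a permitted onset → onset /fw/, coda ∅.
So the parse is two.fwa.
Mapping each syllable to C/V: /two/ → CCV, /fwa/ → CCV.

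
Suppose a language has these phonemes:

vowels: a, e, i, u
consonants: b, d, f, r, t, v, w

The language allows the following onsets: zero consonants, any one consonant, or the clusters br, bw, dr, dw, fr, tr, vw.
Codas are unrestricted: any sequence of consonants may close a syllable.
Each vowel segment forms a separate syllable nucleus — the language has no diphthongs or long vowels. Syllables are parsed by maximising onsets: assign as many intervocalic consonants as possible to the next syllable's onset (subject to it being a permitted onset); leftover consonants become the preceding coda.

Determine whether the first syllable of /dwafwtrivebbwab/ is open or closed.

closed

Nuclei (vowels): a, i, e, a → 4 syllables.
V1 /a/ – V2 /i/: /fwtr/ splits as /fw/ + /tr/ (/tr/ is the longest suffix that is a licit onset).
V2 /i/ – V3 /e/: /v/ is a single consonant, so it becomes the next onset.
V3 /e/ – V4 /a/: cluster /bbw/ — the longest permitted-onset suffix is /bw/; onset = /bw/, preceding coda = /b/.
Result: dwafw.tri.veb.bwab.
Syllable 1 is /dwafw/ with coda /fw/, so it is closed.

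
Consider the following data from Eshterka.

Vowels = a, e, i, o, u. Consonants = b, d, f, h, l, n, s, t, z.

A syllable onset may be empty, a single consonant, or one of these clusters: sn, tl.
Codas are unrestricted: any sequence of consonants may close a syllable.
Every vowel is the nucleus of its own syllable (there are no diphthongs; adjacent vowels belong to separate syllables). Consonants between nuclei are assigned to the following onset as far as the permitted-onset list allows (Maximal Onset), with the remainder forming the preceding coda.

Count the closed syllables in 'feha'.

The vowels are e, a — 2 nuclei, so 2 syllables.
Between /e/ (V1) and /a/ (V2): /h/ is a single consonant, so it becomes the next onset.
Syllabification: fe.ha.
Classifying each syllable: /fe/ (open), /ha/ (open).
Closed syllables: 0.

0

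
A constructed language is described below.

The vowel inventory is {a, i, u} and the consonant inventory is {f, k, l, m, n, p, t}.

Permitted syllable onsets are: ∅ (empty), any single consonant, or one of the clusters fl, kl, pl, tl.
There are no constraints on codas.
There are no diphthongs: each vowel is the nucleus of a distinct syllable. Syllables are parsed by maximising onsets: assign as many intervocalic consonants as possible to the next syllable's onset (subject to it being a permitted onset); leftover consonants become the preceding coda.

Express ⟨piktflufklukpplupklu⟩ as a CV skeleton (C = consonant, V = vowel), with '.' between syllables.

CVCC.CCVC.CCVCC.CCVC.CCV

The vowels are i, u, u, u, u — 5 nuclei, so 5 syllables.
Between /i/ (V1) and /u/ (V2): /ktfl/ splits as /kt/ + /fl/ (/fl/ is the longest suffix that is a licit onset).
Between /u/ (V2) and /u/ (V3): /fkl/; trying suffixes from longest down, /kl/ is the first permitted one, so coda /f/ | onset /kl/.
Between /u/ (V3) and /u/ (V4): cluster /kppl/ — the longest permitted-onset suffix is /pl/; onset = /pl/, preceding coda = /kp/.
Between /u/ (V4) and /u/ (V5): /pkl/; trying suffixes from longest down, /kl/ is the first permitted one, so coda /p/ | onset /kl/.
So the parse is pikt.fluf.klukp.plup.klu.
Mapping each syllable to C/V: /pikt/ → CVCC, /fluf/ → CCVC, /klukp/ → CCVCC, /plup/ → CCVC, /klu/ → CCV.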